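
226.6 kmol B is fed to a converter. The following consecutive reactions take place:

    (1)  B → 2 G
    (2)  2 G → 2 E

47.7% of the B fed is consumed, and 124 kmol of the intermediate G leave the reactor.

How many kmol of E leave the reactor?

Conversion of B: B consumed = 1ξ₁ = 0.477 × 226.6 → ξ₁ = 108.1 kmol.
G balance: n_G = 0 + 2ξ₁ − 2ξ₂ = 124 → ξ₂ = (2·108.1 − 124)/2 = 46.09 kmol.
Outlet amounts (n = n₀ + Σ ν·ξ):
  B: 226.6 − 1(108.1) = 118.5
  G: 0 + 2(108.1) − 2(46.09) = 124
  E: 0 + 2(46.09) = 92.18

92.2 kmol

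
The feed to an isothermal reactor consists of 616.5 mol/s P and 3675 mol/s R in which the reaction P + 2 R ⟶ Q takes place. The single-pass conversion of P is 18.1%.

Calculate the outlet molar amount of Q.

112 mol/s

P reacted = 0.181 × 616.5 = 111.6 mol/s; ν_P = −1, so ξ = 111.6/1 = 111.6 mol/s.
Outlet amounts (n = n₀ + ν ξ):
  P: 616.5 − 1(111.6) = 504.9
  R: 3675 − 2(111.6) = 3452
  Q: 0 + 1(111.6) = 111.6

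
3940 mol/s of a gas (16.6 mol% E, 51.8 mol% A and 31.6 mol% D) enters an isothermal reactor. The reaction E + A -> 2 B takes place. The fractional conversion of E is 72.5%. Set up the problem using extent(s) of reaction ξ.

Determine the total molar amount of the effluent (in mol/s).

3940 mol/s

E reacted = 0.725 × 654 = 474.2 mol/s; ν_E = −1, so ξ = 474.2/1 = 474.2 mol/s.
Outlet amounts (n = n₀ + ν ξ):
  E: 654 − 1(474.2) = 179.9
  A: 2041 − 1(474.2) = 1567
  B: 0 + 2(474.2) = 948.4
  D: 1245 (inert)
Total out = 179.9 + 1567 + 948.4 + 1245 = 3940 mol/s.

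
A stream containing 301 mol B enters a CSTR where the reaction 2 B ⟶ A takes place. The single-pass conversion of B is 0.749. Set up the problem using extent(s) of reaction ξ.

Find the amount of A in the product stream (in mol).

B reacted = 0.749 × 301 = 225.4 mol; ν_B = −2, so ξ = 225.4/2 = 112.7 mol.
Outlet amounts (n = n₀ + ν ξ):
  B: 301 − 2(112.7) = 75.55
  A: 0 + 1(112.7) = 112.7

113 mol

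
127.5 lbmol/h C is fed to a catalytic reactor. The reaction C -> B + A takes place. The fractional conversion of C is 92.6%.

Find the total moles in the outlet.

246 lbmol/h

C reacted = 0.926 × 127.5 = 118.1 lbmol/h; ν_C = −1, so ξ = 118.1/1 = 118.1 lbmol/h.
Outlet amounts (n = n₀ + ν ξ):
  C: 127.5 − 1(118.1) = 9.435
  B: 0 + 1(118.1) = 118.1
  A: 0 + 1(118.1) = 118.1
Total out = 9.435 + 118.1 + 118.1 = 245.6 lbmol/h.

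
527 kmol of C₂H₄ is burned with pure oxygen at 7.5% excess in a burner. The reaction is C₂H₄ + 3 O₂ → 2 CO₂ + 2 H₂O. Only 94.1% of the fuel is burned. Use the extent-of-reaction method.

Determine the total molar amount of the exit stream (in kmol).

2230 kmol

Stoichiometric O₂ = 3 × 527 = 1581 kmol; O₂ fed = 1581 × 1.075 = 1700 kmol.
Fuel reacted = 0.941 × 527 → ξ = 495.9 kmol.
Outlet (n = n₀ + ν ξ):
  C₂H₄: 527 − 1(495.9) = 31.09
  O₂: 1700 − 3(495.9) = 211.9
  CO₂: 0 + 2(495.9) = 991.8
  H₂O: 0 + 2(495.9) = 991.8
Total out = 31.09 + 211.9 + 991.8 + 991.8 = 2227 kmol.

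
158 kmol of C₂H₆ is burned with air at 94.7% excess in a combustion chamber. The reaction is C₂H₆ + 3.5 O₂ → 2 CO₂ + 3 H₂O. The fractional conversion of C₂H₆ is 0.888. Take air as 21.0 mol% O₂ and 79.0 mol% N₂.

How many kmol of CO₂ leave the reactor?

Stoichiometric O₂ = 3.5 × 158 = 553 kmol; O₂ fed = 553 × 1.947 = 1077 kmol.
N₂ fed = 1077 × 79/21 = 4050 kmol.
Fuel reacted = 0.888 × 158 → ξ = 140.3 kmol.
Outlet (n = n₀ + ν ξ):
  C₂H₆: 158 − 1(140.3) = 17.7
  O₂: 1077 − 3.5(140.3) = 585.6
  N₂: 4050 (inert)
  CO₂: 0 + 2(140.3) = 280.6
  H₂O: 0 + 3(140.3) = 420.9

281 kmol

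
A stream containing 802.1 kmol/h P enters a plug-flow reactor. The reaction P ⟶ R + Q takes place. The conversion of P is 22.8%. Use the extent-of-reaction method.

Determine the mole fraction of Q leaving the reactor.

P reacted = 0.228 × 802.1 = 182.9 kmol/h; ν_P = −1, so ξ = 182.9/1 = 182.9 kmol/h.
Outlet amounts (n = n₀ + ν ξ):
  P: 802.1 − 1(182.9) = 619.2
  R: 0 + 1(182.9) = 182.9
  Q: 0 + 1(182.9) = 182.9
Total out = 985 kmol/h; y_Q = 182.9 / 985 = 0.1857.

0.186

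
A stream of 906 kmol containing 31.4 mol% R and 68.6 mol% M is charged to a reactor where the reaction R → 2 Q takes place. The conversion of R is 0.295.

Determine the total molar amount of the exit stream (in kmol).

990 kmol

R reacted = 0.295 × 284.5 = 83.92 kmol; ν_R = −1, so ξ = 83.92/1 = 83.92 kmol.
Outlet amounts (n = n₀ + ν ξ):
  R: 284.5 − 1(83.92) = 200.6
  Q: 0 + 2(83.92) = 167.8
  M: 621.5 (inert)
Total out = 200.6 + 167.8 + 621.5 = 989.9 kmol.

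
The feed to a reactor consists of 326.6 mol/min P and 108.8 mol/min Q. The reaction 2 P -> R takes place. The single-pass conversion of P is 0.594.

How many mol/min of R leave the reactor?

97 mol/min

P reacted = 0.594 × 326.6 = 194 mol/min; ν_P = −2, so ξ = 194/2 = 97 mol/min.
Outlet amounts (n = n₀ + ν ξ):
  P: 326.6 − 2(97) = 132.6
  R: 0 + 1(97) = 97
  Q: 108.8 (inert)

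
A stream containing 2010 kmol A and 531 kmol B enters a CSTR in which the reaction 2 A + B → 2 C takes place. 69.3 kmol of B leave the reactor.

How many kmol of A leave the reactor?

For B: n = n₀ − 1ξ → 69.3 = 531 − 1ξ, giving ξ = 461.7 kmol.
Outlet amounts (n = n₀ + ν ξ):
  A: 2010 − 2(461.7) = 1087
  B: 531 − 1(461.7) = 69.3
  C: 0 + 2(461.7) = 923.4

1090 kmol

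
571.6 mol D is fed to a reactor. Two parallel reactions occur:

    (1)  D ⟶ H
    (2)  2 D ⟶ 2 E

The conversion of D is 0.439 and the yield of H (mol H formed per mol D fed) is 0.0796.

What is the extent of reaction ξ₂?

Yield of H: 1ξ₁ / 571.6 = 0.0796 → ξ₁ = 45.5 mol.
Conversion of D: 1ξ₁ + 2ξ₂ = 0.439 × 571.6 = 250.9 → ξ₂ = 102.7 mol.
Outlet amounts (n = n₀ + Σ ν·ξ):
  D: 571.6 − 1(45.5) − 2(102.7) = 320.7
  H: 0 + 1(45.5) = 45.5
  E: 0 + 2(102.7) = 205.4

ξ₂ = 103 mol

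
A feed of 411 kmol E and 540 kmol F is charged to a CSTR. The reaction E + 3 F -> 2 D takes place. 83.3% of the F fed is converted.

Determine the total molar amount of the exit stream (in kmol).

651 kmol

F reacted = 0.833 × 540 = 449.8 kmol; ν_F = −3, so ξ = 449.8/3 = 149.9 kmol.
Outlet amounts (n = n₀ + ν ξ):
  E: 411 − 1(149.9) = 261.1
  F: 540 − 3(149.9) = 90.18
  D: 0 + 2(149.9) = 299.9
Total out = 261.1 + 90.18 + 299.9 = 651.1 kmol.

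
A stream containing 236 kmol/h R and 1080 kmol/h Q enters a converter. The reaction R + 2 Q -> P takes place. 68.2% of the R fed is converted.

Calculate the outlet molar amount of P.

161 kmol/h

R reacted = 0.682 × 236 = 161 kmol/h; ν_R = −1, so ξ = 161/1 = 161 kmol/h.
Outlet amounts (n = n₀ + ν ξ):
  R: 236 − 1(161) = 75.05
  Q: 1080 − 2(161) = 758.1
  P: 0 + 1(161) = 161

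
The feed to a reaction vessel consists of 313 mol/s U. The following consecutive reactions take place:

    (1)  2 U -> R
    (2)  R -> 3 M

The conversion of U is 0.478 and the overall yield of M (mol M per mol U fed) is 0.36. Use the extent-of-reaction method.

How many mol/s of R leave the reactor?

Conversion of U: U consumed = 2ξ₁ = 0.478 × 313 → ξ₁ = 74.81 mol/s.
Yield of M: 3ξ₂ / 313 = 0.36 → ξ₂ = 37.56 mol/s.
Outlet amounts (n = n₀ + Σ ν·ξ):
  U: 313 − 2(74.81) = 163.4
  R: 0 + 1(74.81) − 1(37.56) = 37.25
  M: 0 + 3(37.56) = 112.7

37.2 mol/s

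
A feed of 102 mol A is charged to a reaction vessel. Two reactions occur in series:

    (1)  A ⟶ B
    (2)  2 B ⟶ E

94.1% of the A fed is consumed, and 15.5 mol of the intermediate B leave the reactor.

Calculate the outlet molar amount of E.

Conversion of A: A consumed = 1ξ₁ = 0.941 × 102 → ξ₁ = 95.98 mol.
B balance: n_B = 0 + 1ξ₁ − 2ξ₂ = 15.5 → ξ₂ = (1·95.98 − 15.5)/2 = 40.24 mol.
Outlet amounts (n = n₀ + Σ ν·ξ):
  A: 102 − 1(95.98) = 6.018
  B: 0 + 1(95.98) − 2(40.24) = 15.5
  E: 0 + 1(40.24) = 40.24

40.2 mol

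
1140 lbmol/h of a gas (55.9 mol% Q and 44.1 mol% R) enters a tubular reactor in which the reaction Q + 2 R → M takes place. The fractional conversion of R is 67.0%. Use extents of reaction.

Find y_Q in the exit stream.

0.584

R reacted = 0.67 × 502.7 = 336.8 lbmol/h; ν_R = −2, so ξ = 336.8/2 = 168.4 lbmol/h.
Outlet amounts (n = n₀ + ν ξ):
  Q: 637.3 − 1(168.4) = 468.8
  R: 502.7 − 2(168.4) = 165.9
  M: 0 + 1(168.4) = 168.4
Total out = 803.2 lbmol/h; y_Q = 468.8 / 803.2 = 0.5837.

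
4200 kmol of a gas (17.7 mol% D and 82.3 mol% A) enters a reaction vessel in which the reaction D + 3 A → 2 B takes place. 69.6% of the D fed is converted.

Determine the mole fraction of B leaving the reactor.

0.327

D reacted = 0.696 × 743.4 = 517.4 kmol; ν_D = −1, so ξ = 517.4/1 = 517.4 kmol.
Outlet amounts (n = n₀ + ν ξ):
  D: 743.4 − 1(517.4) = 226
  A: 3457 − 3(517.4) = 1904
  B: 0 + 2(517.4) = 1035
Total out = 3165 kmol; y_B = 1035 / 3165 = 0.3269.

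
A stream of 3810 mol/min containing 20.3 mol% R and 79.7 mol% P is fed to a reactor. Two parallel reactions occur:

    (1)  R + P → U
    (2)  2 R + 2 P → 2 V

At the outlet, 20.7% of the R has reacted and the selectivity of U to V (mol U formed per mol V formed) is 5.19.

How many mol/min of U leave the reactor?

134 mol/min

Conversion of R: R consumed = 0.207 × 773.4 = 160.1 mol/min = 1ξ₁ + 2ξ₂.
Selectivity: 1ξ₁ / (2ξ₂) = 5.19 → ξ₁ = 10.38 ξ₂.
Substitute: (1·10.38 + 2) ξ₂ = 160.1 → ξ₂ = 12.93 mol/min, ξ₁ = 134.2 mol/min.
Outlet amounts (n = n₀ + Σ ν·ξ):
  R: 773.4 − 1(134.2) − 2(12.93) = 613.3
  P: 3037 − 1(134.2) − 2(12.93) = 2876
  U: 0 + 1(134.2) = 134.2
  V: 0 + 2(12.93) = 25.86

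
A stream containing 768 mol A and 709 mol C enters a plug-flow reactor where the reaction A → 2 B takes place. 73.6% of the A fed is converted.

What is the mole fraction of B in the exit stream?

0.554

A reacted = 0.736 × 768 = 565.2 mol; ν_A = −1, so ξ = 565.2/1 = 565.2 mol.
Outlet amounts (n = n₀ + ν ξ):
  A: 768 − 1(565.2) = 202.8
  B: 0 + 2(565.2) = 1130
  C: 709 (inert)
Total out = 2042 mol; y_B = 1130 / 2042 = 0.5536.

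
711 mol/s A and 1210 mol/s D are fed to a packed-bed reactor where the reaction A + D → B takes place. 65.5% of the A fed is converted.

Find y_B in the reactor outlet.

A reacted = 0.655 × 711 = 465.7 mol/s; ν_A = −1, so ξ = 465.7/1 = 465.7 mol/s.
Outlet amounts (n = n₀ + ν ξ):
  A: 711 − 1(465.7) = 245.3
  D: 1210 − 1(465.7) = 744.3
  B: 0 + 1(465.7) = 465.7
Total out = 1455 mol/s; y_B = 465.7 / 1455 = 0.32.

0.32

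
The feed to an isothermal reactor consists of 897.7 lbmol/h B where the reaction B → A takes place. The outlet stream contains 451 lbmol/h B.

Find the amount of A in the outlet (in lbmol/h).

For B: n = n₀ − 1ξ → 451 = 897.7 − 1ξ, giving ξ = 446.7 lbmol/h.
Outlet amounts (n = n₀ + ν ξ):
  B: 897.7 − 1(446.7) = 451
  A: 0 + 1(446.7) = 446.7

447 lbmol/h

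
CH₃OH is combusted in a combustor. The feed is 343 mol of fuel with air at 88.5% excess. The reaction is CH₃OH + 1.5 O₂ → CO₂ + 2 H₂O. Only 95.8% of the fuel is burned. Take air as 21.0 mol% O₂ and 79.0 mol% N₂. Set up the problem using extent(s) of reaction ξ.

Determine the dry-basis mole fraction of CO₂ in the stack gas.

0.0735

Stoichiometric O₂ = 1.5 × 343 = 514.5 mol; O₂ fed = 514.5 × 1.885 = 969.8 mol.
N₂ fed = 969.8 × 79/21 = 3648 mol.
Fuel reacted = 0.958 × 343 → ξ = 328.6 mol.
Outlet (n = n₀ + ν ξ):
  CH₃OH: 343 − 1(328.6) = 14.41
  O₂: 969.8 − 1.5(328.6) = 476.9
  N₂: 3648 (inert)
  CO₂: 0 + 1(328.6) = 328.6
  H₂O: 0 + 2(328.6) = 657.2
Dry total = 4468 mol; y_CO₂ (dry) = 328.6 / 4468 = 0.07354.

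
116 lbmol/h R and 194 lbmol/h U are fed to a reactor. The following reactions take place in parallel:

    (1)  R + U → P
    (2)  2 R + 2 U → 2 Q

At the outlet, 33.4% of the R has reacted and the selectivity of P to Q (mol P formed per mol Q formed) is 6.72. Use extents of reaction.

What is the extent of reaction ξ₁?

ξ₁ = 33.7 lbmol/h

Conversion of R: R consumed = 0.334 × 116 = 38.74 lbmol/h = 1ξ₁ + 2ξ₂.
Selectivity: 1ξ₁ / (2ξ₂) = 6.72 → ξ₁ = 13.44 ξ₂.
Substitute: (1·13.44 + 2) ξ₂ = 38.74 → ξ₂ = 2.509 lbmol/h, ξ₁ = 33.73 lbmol/h.
Outlet amounts (n = n₀ + Σ ν·ξ):
  R: 116 − 1(33.73) − 2(2.509) = 77.26
  U: 194 − 1(33.73) − 2(2.509) = 155.3
  P: 0 + 1(33.73) = 33.73
  Q: 0 + 2(2.509) = 5.019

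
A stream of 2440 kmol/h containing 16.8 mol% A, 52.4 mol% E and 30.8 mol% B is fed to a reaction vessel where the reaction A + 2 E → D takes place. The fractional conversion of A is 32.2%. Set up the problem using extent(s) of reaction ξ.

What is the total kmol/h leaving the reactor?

A reacted = 0.322 × 409.9 = 132 kmol/h; ν_A = −1, so ξ = 132/1 = 132 kmol/h.
Outlet amounts (n = n₀ + ν ξ):
  A: 409.9 − 1(132) = 277.9
  E: 1279 − 2(132) = 1015
  D: 0 + 1(132) = 132
  B: 751.5 (inert)
Total out = 277.9 + 1015 + 132 + 751.5 = 2176 kmol/h.

2180 kmol/h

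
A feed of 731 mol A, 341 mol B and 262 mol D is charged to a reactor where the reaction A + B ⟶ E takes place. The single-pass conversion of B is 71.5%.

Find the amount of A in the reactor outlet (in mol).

487 mol

B reacted = 0.715 × 341 = 243.8 mol; ν_B = −1, so ξ = 243.8/1 = 243.8 mol.
Outlet amounts (n = n₀ + ν ξ):
  A: 731 − 1(243.8) = 487.2
  B: 341 − 1(243.8) = 97.19
  E: 0 + 1(243.8) = 243.8
  D: 262 (inert)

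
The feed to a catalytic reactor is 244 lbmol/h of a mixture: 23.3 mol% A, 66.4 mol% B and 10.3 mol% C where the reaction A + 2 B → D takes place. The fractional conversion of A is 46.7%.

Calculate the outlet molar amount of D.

26.5 lbmol/h

A reacted = 0.467 × 56.85 = 26.55 lbmol/h; ν_A = −1, so ξ = 26.55/1 = 26.55 lbmol/h.
Outlet amounts (n = n₀ + ν ξ):
  A: 56.85 − 1(26.55) = 30.3
  B: 162 − 2(26.55) = 108.9
  D: 0 + 1(26.55) = 26.55
  C: 25.13 (inert)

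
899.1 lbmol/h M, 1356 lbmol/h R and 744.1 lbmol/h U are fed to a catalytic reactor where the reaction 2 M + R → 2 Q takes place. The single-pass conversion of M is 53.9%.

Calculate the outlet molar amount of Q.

485 lbmol/h

M reacted = 0.539 × 899.1 = 484.6 lbmol/h; ν_M = −2, so ξ = 484.6/2 = 242.3 lbmol/h.
Outlet amounts (n = n₀ + ν ξ):
  M: 899.1 − 2(242.3) = 414.5
  R: 1356 − 1(242.3) = 1114
  Q: 0 + 2(242.3) = 484.6
  U: 744.1 (inert)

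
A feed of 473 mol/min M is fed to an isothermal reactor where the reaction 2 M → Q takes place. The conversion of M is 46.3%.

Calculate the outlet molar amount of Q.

M reacted = 0.463 × 473 = 219 mol/min; ν_M = −2, so ξ = 219/2 = 109.5 mol/min.
Outlet amounts (n = n₀ + ν ξ):
  M: 473 − 2(109.5) = 254
  Q: 0 + 1(109.5) = 109.5

109 mol/min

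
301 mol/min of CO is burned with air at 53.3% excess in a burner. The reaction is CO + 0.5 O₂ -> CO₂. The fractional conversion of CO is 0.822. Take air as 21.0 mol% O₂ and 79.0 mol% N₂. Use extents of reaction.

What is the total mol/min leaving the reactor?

1280 mol/min

Stoichiometric O₂ = 0.5 × 301 = 150.5 mol/min; O₂ fed = 150.5 × 1.533 = 230.7 mol/min.
N₂ fed = 230.7 × 79/21 = 867.9 mol/min.
Fuel reacted = 0.822 × 301 → ξ = 247.4 mol/min.
Outlet (n = n₀ + ν ξ):
  CO: 301 − 1(247.4) = 53.58
  O₂: 230.7 − 0.5(247.4) = 107
  N₂: 867.9 (inert)
  CO₂: 0 + 1(247.4) = 247.4
Total out = 53.58 + 107 + 867.9 + 247.4 = 1276 mol/min.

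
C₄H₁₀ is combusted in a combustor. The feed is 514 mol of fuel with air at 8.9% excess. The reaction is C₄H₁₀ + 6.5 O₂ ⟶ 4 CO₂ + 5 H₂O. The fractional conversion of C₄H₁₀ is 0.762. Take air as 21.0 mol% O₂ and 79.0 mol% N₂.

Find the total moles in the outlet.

18400 mol

Stoichiometric O₂ = 6.5 × 514 = 3341 mol; O₂ fed = 3341 × 1.089 = 3638 mol.
N₂ fed = 3638 × 79/21 = 13690 mol.
Fuel reacted = 0.762 × 514 → ξ = 391.7 mol.
Outlet (n = n₀ + ν ξ):
  C₄H₁₀: 514 − 1(391.7) = 122.3
  O₂: 3638 − 6.5(391.7) = 1093
  N₂: 13690 (inert)
  CO₂: 0 + 4(391.7) = 1567
  H₂O: 0 + 5(391.7) = 1958
Total out = 122.3 + 1093 + 13690 + 1567 + 1958 = 18430 mol.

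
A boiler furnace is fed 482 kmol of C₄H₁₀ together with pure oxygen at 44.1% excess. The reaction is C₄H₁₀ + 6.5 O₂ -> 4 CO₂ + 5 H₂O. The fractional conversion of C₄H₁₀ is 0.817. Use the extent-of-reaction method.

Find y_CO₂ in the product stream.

Stoichiometric O₂ = 6.5 × 482 = 3133 kmol; O₂ fed = 3133 × 1.441 = 4515 kmol.
Fuel reacted = 0.817 × 482 → ξ = 393.8 kmol.
Outlet (n = n₀ + ν ξ):
  C₄H₁₀: 482 − 1(393.8) = 88.21
  O₂: 4515 − 6.5(393.8) = 1955
  CO₂: 0 + 4(393.8) = 1575
  H₂O: 0 + 5(393.8) = 1969
Total out = 5587 kmol; y_CO₂ = 1575 / 5587 = 0.2819.

0.282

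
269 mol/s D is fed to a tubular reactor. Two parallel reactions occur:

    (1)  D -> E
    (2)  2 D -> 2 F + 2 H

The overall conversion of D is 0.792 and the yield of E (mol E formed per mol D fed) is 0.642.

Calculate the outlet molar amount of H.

40.3 mol/s

Yield of E: 1ξ₁ / 269 = 0.642 → ξ₁ = 172.7 mol/s.
Conversion of D: 1ξ₁ + 2ξ₂ = 0.792 × 269 = 213 → ξ₂ = 20.17 mol/s.
Outlet amounts (n = n₀ + Σ ν·ξ):
  D: 269 − 1(172.7) − 2(20.17) = 55.95
  E: 0 + 1(172.7) = 172.7
  F: 0 + 2(20.17) = 40.35
  H: 0 + 2(20.17) = 40.35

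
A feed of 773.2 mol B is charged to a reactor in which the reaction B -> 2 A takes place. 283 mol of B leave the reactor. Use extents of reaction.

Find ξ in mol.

ξ = 490 mol

For B: n = n₀ − 1ξ → 283 = 773.2 − 1ξ, giving ξ = 490.2 mol.
Outlet amounts (n = n₀ + ν ξ):
  B: 773.2 − 1(490.2) = 283
  A: 0 + 2(490.2) = 980.4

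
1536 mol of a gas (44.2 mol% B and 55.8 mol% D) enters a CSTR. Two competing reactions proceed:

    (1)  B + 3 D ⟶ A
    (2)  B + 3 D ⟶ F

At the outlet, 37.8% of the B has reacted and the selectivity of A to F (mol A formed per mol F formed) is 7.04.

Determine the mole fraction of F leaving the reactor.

0.0417

Conversion of B: B consumed = 0.378 × 678.9 = 256.6 mol = 1ξ₁ + 1ξ₂.
Selectivity: 1ξ₁ / (1ξ₂) = 7.04 → ξ₁ = 7.04 ξ₂.
Substitute: (1·7.04 + 1) ξ₂ = 256.6 → ξ₂ = 31.92 mol, ξ₁ = 224.7 mol.
Outlet amounts (n = n₀ + Σ ν·ξ):
  B: 678.9 − 1(224.7) − 1(31.92) = 422.3
  D: 857.1 − 3(224.7) − 3(31.92) = 87.2
  A: 0 + 1(224.7) = 224.7
  F: 0 + 1(31.92) = 31.92
Total out = 766.1 mol; y_F = 31.92 / 766.1 = 0.04166.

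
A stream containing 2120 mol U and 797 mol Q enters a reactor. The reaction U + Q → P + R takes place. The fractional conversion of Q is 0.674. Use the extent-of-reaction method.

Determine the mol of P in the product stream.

537 mol

Q reacted = 0.674 × 797 = 537.2 mol; ν_Q = −1, so ξ = 537.2/1 = 537.2 mol.
Outlet amounts (n = n₀ + ν ξ):
  U: 2120 − 1(537.2) = 1583
  Q: 797 − 1(537.2) = 259.8
  P: 0 + 1(537.2) = 537.2
  R: 0 + 1(537.2) = 537.2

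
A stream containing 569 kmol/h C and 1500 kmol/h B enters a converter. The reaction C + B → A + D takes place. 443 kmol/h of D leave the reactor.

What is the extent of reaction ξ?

ξ = 443 kmol/h

For D: n = n₀ + 1ξ → 443 = 0 + 1ξ, giving ξ = 443 kmol/h.
Outlet amounts (n = n₀ + ν ξ):
  C: 569 − 1(443) = 126
  B: 1500 − 1(443) = 1057
  A: 0 + 1(443) = 443
  D: 0 + 1(443) = 443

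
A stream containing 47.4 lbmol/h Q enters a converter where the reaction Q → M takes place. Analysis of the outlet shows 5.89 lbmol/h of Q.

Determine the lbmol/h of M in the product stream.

41.5 lbmol/h

For Q: n = n₀ − 1ξ → 5.89 = 47.4 − 1ξ, giving ξ = 41.51 lbmol/h.
Outlet amounts (n = n₀ + ν ξ):
  Q: 47.4 − 1(41.51) = 5.89
  M: 0 + 1(41.51) = 41.51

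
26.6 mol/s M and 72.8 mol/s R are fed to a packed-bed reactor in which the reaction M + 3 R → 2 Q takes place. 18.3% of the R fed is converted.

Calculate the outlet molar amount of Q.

8.88 mol/s

R reacted = 0.183 × 72.8 = 13.32 mol/s; ν_R = −3, so ξ = 13.32/3 = 4.441 mol/s.
Outlet amounts (n = n₀ + ν ξ):
  M: 26.6 − 1(4.441) = 22.16
  R: 72.8 − 3(4.441) = 59.48
  Q: 0 + 2(4.441) = 8.882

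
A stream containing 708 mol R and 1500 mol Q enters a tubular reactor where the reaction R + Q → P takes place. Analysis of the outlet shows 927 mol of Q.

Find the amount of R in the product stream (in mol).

135 mol

For Q: n = n₀ − 1ξ → 927 = 1500 − 1ξ, giving ξ = 573 mol.
Outlet amounts (n = n₀ + ν ξ):
  R: 708 − 1(573) = 135
  Q: 1500 − 1(573) = 927
  P: 0 + 1(573) = 573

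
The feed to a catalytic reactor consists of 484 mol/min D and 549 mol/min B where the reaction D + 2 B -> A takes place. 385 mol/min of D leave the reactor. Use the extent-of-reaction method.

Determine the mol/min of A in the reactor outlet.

99 mol/min

For D: n = n₀ − 1ξ → 385 = 484 − 1ξ, giving ξ = 99 mol/min.
Outlet amounts (n = n₀ + ν ξ):
  D: 484 − 1(99) = 385
  B: 549 − 2(99) = 351
  A: 0 + 1(99) = 99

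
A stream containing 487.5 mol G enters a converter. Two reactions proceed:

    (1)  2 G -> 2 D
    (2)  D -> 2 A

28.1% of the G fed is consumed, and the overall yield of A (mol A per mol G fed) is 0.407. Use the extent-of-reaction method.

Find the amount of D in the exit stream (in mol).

Conversion of G: G consumed = 2ξ₁ = 0.281 × 487.5 → ξ₁ = 68.49 mol.
Yield of A: 2ξ₂ / 487.5 = 0.407 → ξ₂ = 99.21 mol.
Outlet amounts (n = n₀ + Σ ν·ξ):
  G: 487.5 − 2(68.49) = 350.5
  D: 0 + 2(68.49) − 1(99.21) = 37.78
  A: 0 + 2(99.21) = 198.4

37.8 mol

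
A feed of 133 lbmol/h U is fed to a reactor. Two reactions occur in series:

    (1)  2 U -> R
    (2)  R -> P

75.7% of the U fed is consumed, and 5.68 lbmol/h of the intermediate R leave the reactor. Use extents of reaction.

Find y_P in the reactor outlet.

0.54

Conversion of U: U consumed = 2ξ₁ = 0.757 × 133 → ξ₁ = 50.34 lbmol/h.
R balance: n_R = 0 + 1ξ₁ − 1ξ₂ = 5.68 → ξ₂ = (1·50.34 − 5.68)/1 = 44.66 lbmol/h.
Outlet amounts (n = n₀ + Σ ν·ξ):
  U: 133 − 2(50.34) = 32.32
  R: 0 + 1(50.34) − 1(44.66) = 5.68
  P: 0 + 1(44.66) = 44.66
Total out = 82.66 lbmol/h; y_P = 44.66 / 82.66 = 0.5403.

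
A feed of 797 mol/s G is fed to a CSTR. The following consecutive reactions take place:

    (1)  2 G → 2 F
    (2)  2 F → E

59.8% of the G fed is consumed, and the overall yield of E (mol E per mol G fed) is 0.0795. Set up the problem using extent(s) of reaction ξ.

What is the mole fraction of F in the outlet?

0.477

Conversion of G: G consumed = 2ξ₁ = 0.598 × 797 → ξ₁ = 238.3 mol/s.
Yield of E: 1ξ₂ / 797 = 0.0795 → ξ₂ = 63.36 mol/s.
Outlet amounts (n = n₀ + Σ ν·ξ):
  G: 797 − 2(238.3) = 320.4
  F: 0 + 2(238.3) − 2(63.36) = 349.9
  E: 0 + 1(63.36) = 63.36
Total out = 733.6 mol/s; y_F = 349.9 / 733.6 = 0.4769.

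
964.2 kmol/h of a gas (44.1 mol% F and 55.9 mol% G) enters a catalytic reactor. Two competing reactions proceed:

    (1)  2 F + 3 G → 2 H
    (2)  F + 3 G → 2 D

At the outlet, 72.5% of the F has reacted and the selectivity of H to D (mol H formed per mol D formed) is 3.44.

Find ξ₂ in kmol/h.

ξ₂ = 39.1 kmol/h

Conversion of F: F consumed = 0.725 × 425.2 = 308.3 kmol/h = 2ξ₁ + 1ξ₂.
Selectivity: 2ξ₁ / (2ξ₂) = 3.44 → ξ₁ = 3.44 ξ₂.
Substitute: (2·3.44 + 1) ξ₂ = 308.3 → ξ₂ = 39.12 kmol/h, ξ₁ = 134.6 kmol/h.
Outlet amounts (n = n₀ + Σ ν·ξ):
  F: 425.2 − 2(134.6) − 1(39.12) = 116.9
  G: 539 − 3(134.6) − 3(39.12) = 17.89
  H: 0 + 2(134.6) = 269.2
  D: 0 + 2(39.12) = 78.24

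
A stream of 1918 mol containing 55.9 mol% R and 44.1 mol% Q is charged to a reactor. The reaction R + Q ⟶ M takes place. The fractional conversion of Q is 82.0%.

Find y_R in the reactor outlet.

0.309

Q reacted = 0.82 × 845.8 = 693.6 mol; ν_Q = −1, so ξ = 693.6/1 = 693.6 mol.
Outlet amounts (n = n₀ + ν ξ):
  R: 1072 − 1(693.6) = 378.6
  Q: 845.8 − 1(693.6) = 152.3
  M: 0 + 1(693.6) = 693.6
Total out = 1224 mol; y_R = 378.6 / 1224 = 0.3092.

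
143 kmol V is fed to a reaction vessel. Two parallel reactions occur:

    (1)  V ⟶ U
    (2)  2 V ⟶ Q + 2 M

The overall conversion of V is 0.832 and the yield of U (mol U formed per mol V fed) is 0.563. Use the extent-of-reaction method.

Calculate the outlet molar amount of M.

Yield of U: 1ξ₁ / 143 = 0.563 → ξ₁ = 80.51 kmol.
Conversion of V: 1ξ₁ + 2ξ₂ = 0.832 × 143 = 119 → ξ₂ = 19.23 kmol.
Outlet amounts (n = n₀ + Σ ν·ξ):
  V: 143 − 1(80.51) − 2(19.23) = 24.02
  U: 0 + 1(80.51) = 80.51
  Q: 0 + 1(19.23) = 19.23
  M: 0 + 2(19.23) = 38.47

38.5 kmol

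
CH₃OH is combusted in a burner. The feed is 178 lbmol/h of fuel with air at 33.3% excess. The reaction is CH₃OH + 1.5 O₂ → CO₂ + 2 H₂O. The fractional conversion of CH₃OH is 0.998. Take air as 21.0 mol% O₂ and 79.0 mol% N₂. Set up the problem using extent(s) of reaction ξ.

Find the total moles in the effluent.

1960 lbmol/h

Stoichiometric O₂ = 1.5 × 178 = 267 lbmol/h; O₂ fed = 267 × 1.333 = 355.9 lbmol/h.
N₂ fed = 355.9 × 79/21 = 1339 lbmol/h.
Fuel reacted = 0.998 × 178 → ξ = 177.6 lbmol/h.
Outlet (n = n₀ + ν ξ):
  CH₃OH: 178 − 1(177.6) = 0.356
  O₂: 355.9 − 1.5(177.6) = 89.44
  N₂: 1339 (inert)
  CO₂: 0 + 1(177.6) = 177.6
  H₂O: 0 + 2(177.6) = 355.3
Total out = 0.356 + 89.44 + 1339 + 177.6 + 355.3 = 1962 lbmol/h.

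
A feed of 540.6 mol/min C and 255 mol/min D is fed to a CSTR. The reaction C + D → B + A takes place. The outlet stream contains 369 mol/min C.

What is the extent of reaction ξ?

For C: n = n₀ − 1ξ → 369 = 540.6 − 1ξ, giving ξ = 171.6 mol/min.
Outlet amounts (n = n₀ + ν ξ):
  C: 540.6 − 1(171.6) = 369
  D: 255 − 1(171.6) = 83.4
  B: 0 + 1(171.6) = 171.6
  A: 0 + 1(171.6) = 171.6

ξ = 172 mol/min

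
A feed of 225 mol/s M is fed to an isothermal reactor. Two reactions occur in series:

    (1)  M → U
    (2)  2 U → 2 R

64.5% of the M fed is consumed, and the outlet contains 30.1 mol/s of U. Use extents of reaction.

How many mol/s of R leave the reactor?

Conversion of M: M consumed = 1ξ₁ = 0.645 × 225 → ξ₁ = 145.1 mol/s.
U balance: n_U = 0 + 1ξ₁ − 2ξ₂ = 30.1 → ξ₂ = (1·145.1 − 30.1)/2 = 57.51 mol/s.
Outlet amounts (n = n₀ + Σ ν·ξ):
  M: 225 − 1(145.1) = 79.88
  U: 0 + 1(145.1) − 2(57.51) = 30.1
  R: 0 + 2(57.51) = 115

115 mol/s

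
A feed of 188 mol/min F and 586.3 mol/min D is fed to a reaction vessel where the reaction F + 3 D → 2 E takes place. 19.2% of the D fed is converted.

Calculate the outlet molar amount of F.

150 mol/min

D reacted = 0.192 × 586.3 = 112.6 mol/min; ν_D = −3, so ξ = 112.6/3 = 37.52 mol/min.
Outlet amounts (n = n₀ + ν ξ):
  F: 188 − 1(37.52) = 150.5
  D: 586.3 − 3(37.52) = 473.7
  E: 0 + 2(37.52) = 75.05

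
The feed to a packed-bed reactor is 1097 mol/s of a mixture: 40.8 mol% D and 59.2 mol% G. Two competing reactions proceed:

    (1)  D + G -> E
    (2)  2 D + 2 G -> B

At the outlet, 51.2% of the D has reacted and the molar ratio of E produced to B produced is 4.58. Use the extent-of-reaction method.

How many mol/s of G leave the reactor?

420 mol/s

Conversion of D: D consumed = 0.512 × 447.6 = 229.2 mol/s = 1ξ₁ + 2ξ₂.
Selectivity: 1ξ₁ / (1ξ₂) = 4.58 → ξ₁ = 4.58 ξ₂.
Substitute: (1·4.58 + 2) ξ₂ = 229.2 → ξ₂ = 34.83 mol/s, ξ₁ = 159.5 mol/s.
Outlet amounts (n = n₀ + Σ ν·ξ):
  D: 447.6 − 1(159.5) − 2(34.83) = 218.4
  G: 649.4 − 1(159.5) − 2(34.83) = 420.3
  E: 0 + 1(159.5) = 159.5
  B: 0 + 1(34.83) = 34.83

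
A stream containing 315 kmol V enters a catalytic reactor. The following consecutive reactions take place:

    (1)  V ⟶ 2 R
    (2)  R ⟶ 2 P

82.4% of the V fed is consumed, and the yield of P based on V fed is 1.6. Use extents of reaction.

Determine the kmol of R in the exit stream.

Conversion of V: V consumed = 1ξ₁ = 0.824 × 315 → ξ₁ = 259.6 kmol.
Yield of P: 2ξ₂ / 315 = 1.6 → ξ₂ = 252 kmol.
Outlet amounts (n = n₀ + Σ ν·ξ):
  V: 315 − 1(259.6) = 55.44
  R: 0 + 2(259.6) − 1(252) = 267.1
  P: 0 + 2(252) = 504

267 kmol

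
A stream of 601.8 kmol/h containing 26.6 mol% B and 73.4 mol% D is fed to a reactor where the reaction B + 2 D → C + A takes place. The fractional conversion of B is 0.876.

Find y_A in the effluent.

0.304

B reacted = 0.876 × 160.1 = 140.2 kmol/h; ν_B = −1, so ξ = 140.2/1 = 140.2 kmol/h.
Outlet amounts (n = n₀ + ν ξ):
  B: 160.1 − 1(140.2) = 19.85
  D: 441.7 − 2(140.2) = 161.3
  C: 0 + 1(140.2) = 140.2
  A: 0 + 1(140.2) = 140.2
Total out = 461.6 kmol/h; y_A = 140.2 / 461.6 = 0.3038.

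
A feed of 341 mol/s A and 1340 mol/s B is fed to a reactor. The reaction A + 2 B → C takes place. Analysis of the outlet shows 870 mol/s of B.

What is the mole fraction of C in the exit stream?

0.194

For B: n = n₀ − 2ξ → 870 = 1340 − 2ξ, giving ξ = 235 mol/s.
Outlet amounts (n = n₀ + ν ξ):
  A: 341 − 1(235) = 106
  B: 1340 − 2(235) = 870
  C: 0 + 1(235) = 235
Total out = 1211 mol/s; y_C = 235 / 1211 = 0.1941.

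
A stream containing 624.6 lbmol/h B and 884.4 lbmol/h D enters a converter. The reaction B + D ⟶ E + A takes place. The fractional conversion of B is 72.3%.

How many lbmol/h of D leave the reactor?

433 lbmol/h

B reacted = 0.723 × 624.6 = 451.6 lbmol/h; ν_B = −1, so ξ = 451.6/1 = 451.6 lbmol/h.
Outlet amounts (n = n₀ + ν ξ):
  B: 624.6 − 1(451.6) = 173
  D: 884.4 − 1(451.6) = 432.8
  E: 0 + 1(451.6) = 451.6
  A: 0 + 1(451.6) = 451.6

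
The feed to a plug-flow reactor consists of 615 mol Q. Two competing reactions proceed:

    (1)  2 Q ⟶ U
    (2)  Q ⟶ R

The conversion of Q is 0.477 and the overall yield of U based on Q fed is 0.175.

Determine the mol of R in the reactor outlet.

Yield of U: 1ξ₁ / 615 = 0.175 → ξ₁ = 107.6 mol.
Conversion of Q: 2ξ₁ + 1ξ₂ = 0.477 × 615 = 293.4 → ξ₂ = 78.1 mol.
Outlet amounts (n = n₀ + Σ ν·ξ):
  Q: 615 − 2(107.6) − 1(78.1) = 321.6
  U: 0 + 1(107.6) = 107.6
  R: 0 + 1(78.1) = 78.1

78.1 mol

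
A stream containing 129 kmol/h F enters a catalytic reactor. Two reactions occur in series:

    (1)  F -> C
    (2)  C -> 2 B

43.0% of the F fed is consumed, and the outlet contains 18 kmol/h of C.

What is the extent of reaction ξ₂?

ξ₂ = 37.5 kmol/h

Conversion of F: F consumed = 1ξ₁ = 0.43 × 129 → ξ₁ = 55.47 kmol/h.
C balance: n_C = 0 + 1ξ₁ − 1ξ₂ = 18 → ξ₂ = (1·55.47 − 18)/1 = 37.47 kmol/h.
Outlet amounts (n = n₀ + Σ ν·ξ):
  F: 129 − 1(55.47) = 73.53
  C: 0 + 1(55.47) − 1(37.47) = 18
  B: 0 + 2(37.47) = 74.94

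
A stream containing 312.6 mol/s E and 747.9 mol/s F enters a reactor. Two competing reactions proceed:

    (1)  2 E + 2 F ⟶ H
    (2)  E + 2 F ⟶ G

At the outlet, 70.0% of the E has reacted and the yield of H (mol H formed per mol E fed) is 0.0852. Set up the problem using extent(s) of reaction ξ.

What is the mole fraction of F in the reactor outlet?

0.56

Yield of H: 1ξ₁ / 312.6 = 0.0852 → ξ₁ = 26.63 mol/s.
Conversion of E: 2ξ₁ + 1ξ₂ = 0.7 × 312.6 = 218.8 → ξ₂ = 165.6 mol/s.
Outlet amounts (n = n₀ + Σ ν·ξ):
  E: 312.6 − 2(26.63) − 1(165.6) = 93.78
  F: 747.9 − 2(26.63) − 2(165.6) = 363.5
  H: 0 + 1(26.63) = 26.63
  G: 0 + 1(165.6) = 165.6
Total out = 649.5 mol/s; y_F = 363.5 / 649.5 = 0.5597.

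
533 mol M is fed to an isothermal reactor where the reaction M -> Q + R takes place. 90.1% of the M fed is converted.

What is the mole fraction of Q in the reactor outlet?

0.474

M reacted = 0.901 × 533 = 480.2 mol; ν_M = −1, so ξ = 480.2/1 = 480.2 mol.
Outlet amounts (n = n₀ + ν ξ):
  M: 533 − 1(480.2) = 52.77
  Q: 0 + 1(480.2) = 480.2
  R: 0 + 1(480.2) = 480.2
Total out = 1013 mol; y_Q = 480.2 / 1013 = 0.474.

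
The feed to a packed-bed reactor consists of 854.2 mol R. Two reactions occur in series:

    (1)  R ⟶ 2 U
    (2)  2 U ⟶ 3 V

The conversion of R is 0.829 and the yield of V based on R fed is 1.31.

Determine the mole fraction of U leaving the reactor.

0.346

Conversion of R: R consumed = 1ξ₁ = 0.829 × 854.2 → ξ₁ = 708.1 mol.
Yield of V: 3ξ₂ / 854.2 = 1.31 → ξ₂ = 373 mol.
Outlet amounts (n = n₀ + Σ ν·ξ):
  R: 854.2 − 1(708.1) = 146.1
  U: 0 + 2(708.1) − 2(373) = 670.3
  V: 0 + 3(373) = 1119
Total out = 1935 mol; y_U = 670.3 / 1935 = 0.3463.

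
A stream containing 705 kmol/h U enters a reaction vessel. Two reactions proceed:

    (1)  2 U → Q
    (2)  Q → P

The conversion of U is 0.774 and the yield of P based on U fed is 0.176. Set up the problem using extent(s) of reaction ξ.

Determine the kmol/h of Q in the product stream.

149 kmol/h

Conversion of U: U consumed = 2ξ₁ = 0.774 × 705 → ξ₁ = 272.8 kmol/h.
Yield of P: 1ξ₂ / 705 = 0.176 → ξ₂ = 124.1 kmol/h.
Outlet amounts (n = n₀ + Σ ν·ξ):
  U: 705 − 2(272.8) = 159.3
  Q: 0 + 1(272.8) − 1(124.1) = 148.8
  P: 0 + 1(124.1) = 124.1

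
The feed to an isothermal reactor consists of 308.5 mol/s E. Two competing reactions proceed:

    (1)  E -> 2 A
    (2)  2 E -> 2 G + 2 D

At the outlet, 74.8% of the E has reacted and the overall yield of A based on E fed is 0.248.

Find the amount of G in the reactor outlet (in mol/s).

Yield of A: 2ξ₁ / 308.5 = 0.248 → ξ₁ = 38.25 mol/s.
Conversion of E: 1ξ₁ + 2ξ₂ = 0.748 × 308.5 = 230.8 → ξ₂ = 96.25 mol/s.
Outlet amounts (n = n₀ + Σ ν·ξ):
  E: 308.5 − 1(38.25) − 2(96.25) = 77.74
  A: 0 + 2(38.25) = 76.51
  G: 0 + 2(96.25) = 192.5
  D: 0 + 2(96.25) = 192.5

193 mol/s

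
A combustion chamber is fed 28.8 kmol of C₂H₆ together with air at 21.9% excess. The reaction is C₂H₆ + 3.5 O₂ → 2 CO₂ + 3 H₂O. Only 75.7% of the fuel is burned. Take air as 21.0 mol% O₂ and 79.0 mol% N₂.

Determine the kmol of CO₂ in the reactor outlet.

Stoichiometric O₂ = 3.5 × 28.8 = 100.8 kmol; O₂ fed = 100.8 × 1.219 = 122.9 kmol.
N₂ fed = 122.9 × 79/21 = 462.2 kmol.
Fuel reacted = 0.757 × 28.8 → ξ = 21.8 kmol.
Outlet (n = n₀ + ν ξ):
  C₂H₆: 28.8 − 1(21.8) = 6.998
  O₂: 122.9 − 3.5(21.8) = 46.57
  N₂: 462.2 (inert)
  CO₂: 0 + 2(21.8) = 43.6
  H₂O: 0 + 3(21.8) = 65.4

43.6 kmol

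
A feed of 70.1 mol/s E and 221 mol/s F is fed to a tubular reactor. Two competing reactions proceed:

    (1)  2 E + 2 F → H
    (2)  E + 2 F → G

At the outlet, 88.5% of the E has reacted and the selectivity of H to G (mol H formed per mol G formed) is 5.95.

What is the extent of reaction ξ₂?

ξ₂ = 4.81 mol/s

Conversion of E: E consumed = 0.885 × 70.1 = 62.04 mol/s = 2ξ₁ + 1ξ₂.
Selectivity: 1ξ₁ / (1ξ₂) = 5.95 → ξ₁ = 5.95 ξ₂.
Substitute: (2·5.95 + 1) ξ₂ = 62.04 → ξ₂ = 4.809 mol/s, ξ₁ = 28.61 mol/s.
Outlet amounts (n = n₀ + Σ ν·ξ):
  E: 70.1 − 2(28.61) − 1(4.809) = 8.061
  F: 221 − 2(28.61) − 2(4.809) = 154.2
  H: 0 + 1(28.61) = 28.61
  G: 0 + 1(4.809) = 4.809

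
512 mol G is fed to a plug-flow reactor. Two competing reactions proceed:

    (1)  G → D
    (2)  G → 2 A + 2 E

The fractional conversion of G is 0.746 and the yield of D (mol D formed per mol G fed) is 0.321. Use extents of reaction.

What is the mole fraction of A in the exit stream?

0.374

Yield of D: 1ξ₁ / 512 = 0.321 → ξ₁ = 164.4 mol.
Conversion of G: 1ξ₁ + 1ξ₂ = 0.746 × 512 = 382 → ξ₂ = 217.6 mol.
Outlet amounts (n = n₀ + Σ ν·ξ):
  G: 512 − 1(164.4) − 1(217.6) = 130
  D: 0 + 1(164.4) = 164.4
  A: 0 + 2(217.6) = 435.2
  E: 0 + 2(217.6) = 435.2
Total out = 1165 mol; y_A = 435.2 / 1165 = 0.3736.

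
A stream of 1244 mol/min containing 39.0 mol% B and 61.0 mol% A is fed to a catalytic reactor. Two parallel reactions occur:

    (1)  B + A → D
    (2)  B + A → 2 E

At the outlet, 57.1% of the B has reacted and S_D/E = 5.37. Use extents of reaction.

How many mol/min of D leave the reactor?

Conversion of B: B consumed = 0.571 × 485.2 = 277 mol/min = 1ξ₁ + 1ξ₂.
Selectivity: 1ξ₁ / (2ξ₂) = 5.37 → ξ₁ = 10.74 ξ₂.
Substitute: (1·10.74 + 1) ξ₂ = 277 → ξ₂ = 23.6 mol/min, ξ₁ = 253.4 mol/min.
Outlet amounts (n = n₀ + Σ ν·ξ):
  B: 485.2 − 1(253.4) − 1(23.6) = 208.1
  A: 758.8 − 1(253.4) − 1(23.6) = 481.8
  D: 0 + 1(253.4) = 253.4
  E: 0 + 2(23.6) = 47.19

253 mol/min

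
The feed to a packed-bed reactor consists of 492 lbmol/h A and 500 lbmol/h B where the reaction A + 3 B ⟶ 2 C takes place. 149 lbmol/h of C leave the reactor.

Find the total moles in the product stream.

843 lbmol/h

For C: n = n₀ + 2ξ → 149 = 0 + 2ξ, giving ξ = 74.5 lbmol/h.
Outlet amounts (n = n₀ + ν ξ):
  A: 492 − 1(74.5) = 417.5
  B: 500 − 3(74.5) = 276.5
  C: 0 + 2(74.5) = 149
Total out = 417.5 + 276.5 + 149 = 843 lbmol/h.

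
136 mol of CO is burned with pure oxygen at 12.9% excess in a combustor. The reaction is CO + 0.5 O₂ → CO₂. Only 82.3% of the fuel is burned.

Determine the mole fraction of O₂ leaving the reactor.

0.133

Stoichiometric O₂ = 0.5 × 136 = 68 mol; O₂ fed = 68 × 1.129 = 76.77 mol.
Fuel reacted = 0.823 × 136 → ξ = 111.9 mol.
Outlet (n = n₀ + ν ξ):
  CO: 136 − 1(111.9) = 24.07
  O₂: 76.77 − 0.5(111.9) = 20.81
  CO₂: 0 + 1(111.9) = 111.9
Total out = 156.8 mol; y_O₂ = 20.81 / 156.8 = 0.1327.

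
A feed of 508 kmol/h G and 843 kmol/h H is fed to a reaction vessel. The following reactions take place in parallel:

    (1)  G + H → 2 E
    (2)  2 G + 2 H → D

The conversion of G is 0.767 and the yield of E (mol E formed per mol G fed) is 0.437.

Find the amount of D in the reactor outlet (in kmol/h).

139 kmol/h

Yield of E: 2ξ₁ / 508 = 0.437 → ξ₁ = 111 kmol/h.
Conversion of G: 1ξ₁ + 2ξ₂ = 0.767 × 508 = 389.6 → ξ₂ = 139.3 kmol/h.
Outlet amounts (n = n₀ + Σ ν·ξ):
  G: 508 − 1(111) − 2(139.3) = 118.4
  H: 843 − 1(111) − 2(139.3) = 453.4
  E: 0 + 2(111) = 222
  D: 0 + 1(139.3) = 139.3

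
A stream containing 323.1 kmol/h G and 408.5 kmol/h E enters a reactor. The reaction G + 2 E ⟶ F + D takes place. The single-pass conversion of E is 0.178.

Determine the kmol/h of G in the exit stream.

287 kmol/h

E reacted = 0.178 × 408.5 = 72.71 kmol/h; ν_E = −2, so ξ = 72.71/2 = 36.36 kmol/h.
Outlet amounts (n = n₀ + ν ξ):
  G: 323.1 − 1(36.36) = 286.7
  E: 408.5 − 2(36.36) = 335.8
  F: 0 + 1(36.36) = 36.36
  D: 0 + 1(36.36) = 36.36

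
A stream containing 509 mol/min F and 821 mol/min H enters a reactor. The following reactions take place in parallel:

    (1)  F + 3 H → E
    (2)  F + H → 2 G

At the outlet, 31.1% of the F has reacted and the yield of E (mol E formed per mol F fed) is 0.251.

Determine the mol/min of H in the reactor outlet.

407 mol/min

Yield of E: 1ξ₁ / 509 = 0.251 → ξ₁ = 127.8 mol/min.
Conversion of F: 1ξ₁ + 1ξ₂ = 0.311 × 509 = 158.3 → ξ₂ = 30.54 mol/min.
Outlet amounts (n = n₀ + Σ ν·ξ):
  F: 509 − 1(127.8) − 1(30.54) = 350.7
  H: 821 − 3(127.8) − 1(30.54) = 407.2
  E: 0 + 1(127.8) = 127.8
  G: 0 + 2(30.54) = 61.08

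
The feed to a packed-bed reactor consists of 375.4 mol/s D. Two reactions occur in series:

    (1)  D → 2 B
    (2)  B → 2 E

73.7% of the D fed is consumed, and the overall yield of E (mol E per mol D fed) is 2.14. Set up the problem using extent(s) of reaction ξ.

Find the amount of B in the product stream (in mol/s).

152 mol/s

Conversion of D: D consumed = 1ξ₁ = 0.737 × 375.4 → ξ₁ = 276.7 mol/s.
Yield of E: 2ξ₂ / 375.4 = 2.14 → ξ₂ = 401.7 mol/s.
Outlet amounts (n = n₀ + Σ ν·ξ):
  D: 375.4 − 1(276.7) = 98.73
  B: 0 + 2(276.7) − 1(401.7) = 151.7
  E: 0 + 2(401.7) = 803.4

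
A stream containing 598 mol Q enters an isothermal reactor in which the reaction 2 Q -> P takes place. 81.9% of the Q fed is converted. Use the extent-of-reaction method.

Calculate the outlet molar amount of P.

Q reacted = 0.819 × 598 = 489.8 mol; ν_Q = −2, so ξ = 489.8/2 = 244.9 mol.
Outlet amounts (n = n₀ + ν ξ):
  Q: 598 − 2(244.9) = 108.2
  P: 0 + 1(244.9) = 244.9

245 mol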